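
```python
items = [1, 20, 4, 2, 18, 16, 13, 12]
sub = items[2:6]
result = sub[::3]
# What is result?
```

items has length 8. The slice items[2:6] selects indices [2, 3, 4, 5] (2->4, 3->2, 4->18, 5->16), giving [4, 2, 18, 16]. So sub = [4, 2, 18, 16]. sub has length 4. The slice sub[::3] selects indices [0, 3] (0->4, 3->16), giving [4, 16].

[4, 16]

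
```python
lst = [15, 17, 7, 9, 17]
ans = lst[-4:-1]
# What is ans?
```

lst has length 5. The slice lst[-4:-1] selects indices [1, 2, 3] (1->17, 2->7, 3->9), giving [17, 7, 9].

[17, 7, 9]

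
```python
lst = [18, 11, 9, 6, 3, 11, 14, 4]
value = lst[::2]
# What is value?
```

lst has length 8. The slice lst[::2] selects indices [0, 2, 4, 6] (0->18, 2->9, 4->3, 6->14), giving [18, 9, 3, 14].

[18, 9, 3, 14]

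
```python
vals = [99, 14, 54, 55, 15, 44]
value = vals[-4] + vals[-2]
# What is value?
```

vals has length 6. Negative index -4 maps to positive index 6 + (-4) = 2. vals[2] = 54.
vals has length 6. Negative index -2 maps to positive index 6 + (-2) = 4. vals[4] = 15.
Sum: 54 + 15 = 69.

69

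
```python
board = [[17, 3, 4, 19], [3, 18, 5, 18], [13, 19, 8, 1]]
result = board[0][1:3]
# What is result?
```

board[0] = [17, 3, 4, 19]. board[0] has length 4. The slice board[0][1:3] selects indices [1, 2] (1->3, 2->4), giving [3, 4].

[3, 4]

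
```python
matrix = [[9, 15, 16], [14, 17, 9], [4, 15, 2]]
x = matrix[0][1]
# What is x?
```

matrix[0] = [9, 15, 16]. Taking column 1 of that row yields 15.

15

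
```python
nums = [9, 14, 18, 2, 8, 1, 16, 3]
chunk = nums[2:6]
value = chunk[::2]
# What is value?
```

nums has length 8. The slice nums[2:6] selects indices [2, 3, 4, 5] (2->18, 3->2, 4->8, 5->1), giving [18, 2, 8, 1]. So chunk = [18, 2, 8, 1]. chunk has length 4. The slice chunk[::2] selects indices [0, 2] (0->18, 2->8), giving [18, 8].

[18, 8]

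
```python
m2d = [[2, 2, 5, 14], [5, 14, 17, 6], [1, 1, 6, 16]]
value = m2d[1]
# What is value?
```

m2d has 3 rows. Row 1 is [5, 14, 17, 6].

[5, 14, 17, 6]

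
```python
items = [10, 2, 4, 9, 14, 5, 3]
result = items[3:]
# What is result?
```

items has length 7. The slice items[3:] selects indices [3, 4, 5, 6] (3->9, 4->14, 5->5, 6->3), giving [9, 14, 5, 3].

[9, 14, 5, 3]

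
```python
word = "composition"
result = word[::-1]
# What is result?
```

word has length 11. The slice word[::-1] selects indices [10, 9, 8, 7, 6, 5, 4, 3, 2, 1, 0] (10->'n', 9->'o', 8->'i', 7->'t', 6->'i', 5->'s', 4->'o', 3->'p', 2->'m', 1->'o', 0->'c'), giving 'noitisopmoc'.

'noitisopmoc'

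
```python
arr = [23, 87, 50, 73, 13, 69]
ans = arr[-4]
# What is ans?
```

arr has length 6. Negative index -4 maps to positive index 6 + (-4) = 2. arr[2] = 50.

50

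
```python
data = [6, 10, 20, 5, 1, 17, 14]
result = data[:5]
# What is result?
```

data has length 7. The slice data[:5] selects indices [0, 1, 2, 3, 4] (0->6, 1->10, 2->20, 3->5, 4->1), giving [6, 10, 20, 5, 1].

[6, 10, 20, 5, 1]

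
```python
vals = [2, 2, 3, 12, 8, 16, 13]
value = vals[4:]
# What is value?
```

vals has length 7. The slice vals[4:] selects indices [4, 5, 6] (4->8, 5->16, 6->13), giving [8, 16, 13].

[8, 16, 13]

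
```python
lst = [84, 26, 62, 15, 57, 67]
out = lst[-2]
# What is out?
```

lst has length 6. Negative index -2 maps to positive index 6 + (-2) = 4. lst[4] = 57.

57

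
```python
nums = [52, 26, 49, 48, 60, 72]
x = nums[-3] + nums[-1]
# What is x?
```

nums has length 6. Negative index -3 maps to positive index 6 + (-3) = 3. nums[3] = 48.
nums has length 6. Negative index -1 maps to positive index 6 + (-1) = 5. nums[5] = 72.
Sum: 48 + 72 = 120.

120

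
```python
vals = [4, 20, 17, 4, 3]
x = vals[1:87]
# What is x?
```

vals has length 5. The slice vals[1:87] selects indices [1, 2, 3, 4] (1->20, 2->17, 3->4, 4->3), giving [20, 17, 4, 3].

[20, 17, 4, 3]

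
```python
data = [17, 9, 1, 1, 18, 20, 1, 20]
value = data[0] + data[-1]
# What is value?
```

data has length 8. data[0] = 17.
data has length 8. Negative index -1 maps to positive index 8 + (-1) = 7. data[7] = 20.
Sum: 17 + 20 = 37.

37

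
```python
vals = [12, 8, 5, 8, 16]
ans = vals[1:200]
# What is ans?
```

vals has length 5. The slice vals[1:200] selects indices [1, 2, 3, 4] (1->8, 2->5, 3->8, 4->16), giving [8, 5, 8, 16].

[8, 5, 8, 16]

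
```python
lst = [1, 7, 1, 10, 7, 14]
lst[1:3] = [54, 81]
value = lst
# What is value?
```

lst starts as [1, 7, 1, 10, 7, 14] (length 6). The slice lst[1:3] covers indices [1, 2] with values [7, 1]. Replacing that slice with [54, 81] (same length) produces [1, 54, 81, 10, 7, 14].

[1, 54, 81, 10, 7, 14]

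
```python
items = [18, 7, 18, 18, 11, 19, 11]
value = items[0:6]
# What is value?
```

items has length 7. The slice items[0:6] selects indices [0, 1, 2, 3, 4, 5] (0->18, 1->7, 2->18, 3->18, 4->11, 5->19), giving [18, 7, 18, 18, 11, 19].

[18, 7, 18, 18, 11, 19]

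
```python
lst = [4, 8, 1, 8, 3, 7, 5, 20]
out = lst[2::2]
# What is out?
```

lst has length 8. The slice lst[2::2] selects indices [2, 4, 6] (2->1, 4->3, 6->5), giving [1, 3, 5].

[1, 3, 5]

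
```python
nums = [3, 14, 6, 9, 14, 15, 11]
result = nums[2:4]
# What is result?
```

nums has length 7. The slice nums[2:4] selects indices [2, 3] (2->6, 3->9), giving [6, 9].

[6, 9]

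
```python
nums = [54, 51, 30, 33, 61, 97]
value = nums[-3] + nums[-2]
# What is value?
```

nums has length 6. Negative index -3 maps to positive index 6 + (-3) = 3. nums[3] = 33.
nums has length 6. Negative index -2 maps to positive index 6 + (-2) = 4. nums[4] = 61.
Sum: 33 + 61 = 94.

94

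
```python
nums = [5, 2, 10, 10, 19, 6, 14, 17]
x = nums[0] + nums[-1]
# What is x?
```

nums has length 8. nums[0] = 5.
nums has length 8. Negative index -1 maps to positive index 8 + (-1) = 7. nums[7] = 17.
Sum: 5 + 17 = 22.

22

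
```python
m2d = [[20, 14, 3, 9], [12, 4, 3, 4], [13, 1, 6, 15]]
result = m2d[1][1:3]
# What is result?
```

m2d[1] = [12, 4, 3, 4]. m2d[1] has length 4. The slice m2d[1][1:3] selects indices [1, 2] (1->4, 2->3), giving [4, 3].

[4, 3]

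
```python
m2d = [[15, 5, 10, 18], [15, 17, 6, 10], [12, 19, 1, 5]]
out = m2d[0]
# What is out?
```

m2d has 3 rows. Row 0 is [15, 5, 10, 18].

[15, 5, 10, 18]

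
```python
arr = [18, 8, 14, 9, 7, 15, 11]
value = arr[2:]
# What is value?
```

arr has length 7. The slice arr[2:] selects indices [2, 3, 4, 5, 6] (2->14, 3->9, 4->7, 5->15, 6->11), giving [14, 9, 7, 15, 11].

[14, 9, 7, 15, 11]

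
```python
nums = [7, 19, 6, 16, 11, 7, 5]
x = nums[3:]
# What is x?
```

nums has length 7. The slice nums[3:] selects indices [3, 4, 5, 6] (3->16, 4->11, 5->7, 6->5), giving [16, 11, 7, 5].

[16, 11, 7, 5]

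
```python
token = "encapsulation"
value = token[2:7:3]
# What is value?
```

token has length 13. The slice token[2:7:3] selects indices [2, 5] (2->'c', 5->'s'), giving 'cs'.

'cs'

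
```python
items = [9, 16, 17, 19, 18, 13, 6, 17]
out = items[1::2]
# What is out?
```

items has length 8. The slice items[1::2] selects indices [1, 3, 5, 7] (1->16, 3->19, 5->13, 7->17), giving [16, 19, 13, 17].

[16, 19, 13, 17]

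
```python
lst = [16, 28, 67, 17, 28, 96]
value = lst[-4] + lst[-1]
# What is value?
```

lst has length 6. Negative index -4 maps to positive index 6 + (-4) = 2. lst[2] = 67.
lst has length 6. Negative index -1 maps to positive index 6 + (-1) = 5. lst[5] = 96.
Sum: 67 + 96 = 163.

163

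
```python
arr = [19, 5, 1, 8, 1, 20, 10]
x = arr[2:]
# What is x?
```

arr has length 7. The slice arr[2:] selects indices [2, 3, 4, 5, 6] (2->1, 3->8, 4->1, 5->20, 6->10), giving [1, 8, 1, 20, 10].

[1, 8, 1, 20, 10]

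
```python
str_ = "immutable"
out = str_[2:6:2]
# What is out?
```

str_ has length 9. The slice str_[2:6:2] selects indices [2, 4] (2->'m', 4->'t'), giving 'mt'.

'mt'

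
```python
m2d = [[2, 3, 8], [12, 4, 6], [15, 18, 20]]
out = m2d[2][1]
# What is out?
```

m2d[2] = [15, 18, 20]. Taking column 1 of that row yields 18.

18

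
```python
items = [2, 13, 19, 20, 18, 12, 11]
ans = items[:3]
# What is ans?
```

items has length 7. The slice items[:3] selects indices [0, 1, 2] (0->2, 1->13, 2->19), giving [2, 13, 19].

[2, 13, 19]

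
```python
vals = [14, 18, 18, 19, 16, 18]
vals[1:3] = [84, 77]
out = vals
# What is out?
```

vals starts as [14, 18, 18, 19, 16, 18] (length 6). The slice vals[1:3] covers indices [1, 2] with values [18, 18]. Replacing that slice with [84, 77] (same length) produces [14, 84, 77, 19, 16, 18].

[14, 84, 77, 19, 16, 18]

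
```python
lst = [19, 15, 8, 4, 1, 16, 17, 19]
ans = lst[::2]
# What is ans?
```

lst has length 8. The slice lst[::2] selects indices [0, 2, 4, 6] (0->19, 2->8, 4->1, 6->17), giving [19, 8, 1, 17].

[19, 8, 1, 17]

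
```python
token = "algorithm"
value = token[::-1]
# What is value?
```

token has length 9. The slice token[::-1] selects indices [8, 7, 6, 5, 4, 3, 2, 1, 0] (8->'m', 7->'h', 6->'t', 5->'i', 4->'r', 3->'o', 2->'g', 1->'l', 0->'a'), giving 'mhtirogla'.

'mhtirogla'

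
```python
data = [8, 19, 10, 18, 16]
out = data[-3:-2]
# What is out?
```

data has length 5. The slice data[-3:-2] selects indices [2] (2->10), giving [10].

[10]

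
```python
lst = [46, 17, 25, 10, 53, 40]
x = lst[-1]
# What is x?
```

lst has length 6. Negative index -1 maps to positive index 6 + (-1) = 5. lst[5] = 40.

40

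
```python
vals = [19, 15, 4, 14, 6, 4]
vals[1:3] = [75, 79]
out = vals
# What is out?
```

vals starts as [19, 15, 4, 14, 6, 4] (length 6). The slice vals[1:3] covers indices [1, 2] with values [15, 4]. Replacing that slice with [75, 79] (same length) produces [19, 75, 79, 14, 6, 4].

[19, 75, 79, 14, 6, 4]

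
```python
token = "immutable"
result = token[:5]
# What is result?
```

token has length 9. The slice token[:5] selects indices [0, 1, 2, 3, 4] (0->'i', 1->'m', 2->'m', 3->'u', 4->'t'), giving 'immut'.

'immut'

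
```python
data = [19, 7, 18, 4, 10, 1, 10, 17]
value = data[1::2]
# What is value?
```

data has length 8. The slice data[1::2] selects indices [1, 3, 5, 7] (1->7, 3->4, 5->1, 7->17), giving [7, 4, 1, 17].

[7, 4, 1, 17]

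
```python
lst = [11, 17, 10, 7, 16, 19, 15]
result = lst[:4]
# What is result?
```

lst has length 7. The slice lst[:4] selects indices [0, 1, 2, 3] (0->11, 1->17, 2->10, 3->7), giving [11, 17, 10, 7].

[11, 17, 10, 7]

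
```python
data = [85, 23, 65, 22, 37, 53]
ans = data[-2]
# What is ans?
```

data has length 6. Negative index -2 maps to positive index 6 + (-2) = 4. data[4] = 37.

37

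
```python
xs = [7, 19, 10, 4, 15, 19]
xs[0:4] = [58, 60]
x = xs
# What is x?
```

xs starts as [7, 19, 10, 4, 15, 19] (length 6). The slice xs[0:4] covers indices [0, 1, 2, 3] with values [7, 19, 10, 4]. Replacing that slice with [58, 60] (different length) produces [58, 60, 15, 19].

[58, 60, 15, 19]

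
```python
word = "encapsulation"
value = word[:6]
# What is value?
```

word has length 13. The slice word[:6] selects indices [0, 1, 2, 3, 4, 5] (0->'e', 1->'n', 2->'c', 3->'a', 4->'p', 5->'s'), giving 'encaps'.

'encaps'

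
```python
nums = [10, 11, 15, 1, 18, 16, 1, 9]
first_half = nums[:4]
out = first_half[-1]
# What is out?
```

nums has length 8. The slice nums[:4] selects indices [0, 1, 2, 3] (0->10, 1->11, 2->15, 3->1), giving [10, 11, 15, 1]. So first_half = [10, 11, 15, 1]. Then first_half[-1] = 1.

1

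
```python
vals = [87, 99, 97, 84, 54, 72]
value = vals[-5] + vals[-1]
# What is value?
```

vals has length 6. Negative index -5 maps to positive index 6 + (-5) = 1. vals[1] = 99.
vals has length 6. Negative index -1 maps to positive index 6 + (-1) = 5. vals[5] = 72.
Sum: 99 + 72 = 171.

171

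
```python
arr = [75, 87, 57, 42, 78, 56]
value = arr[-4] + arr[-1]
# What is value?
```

arr has length 6. Negative index -4 maps to positive index 6 + (-4) = 2. arr[2] = 57.
arr has length 6. Negative index -1 maps to positive index 6 + (-1) = 5. arr[5] = 56.
Sum: 57 + 56 = 113.

113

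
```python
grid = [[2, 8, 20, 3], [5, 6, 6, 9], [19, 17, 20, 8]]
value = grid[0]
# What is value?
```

grid has 3 rows. Row 0 is [2, 8, 20, 3].

[2, 8, 20, 3]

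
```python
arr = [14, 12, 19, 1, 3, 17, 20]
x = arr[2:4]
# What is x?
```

arr has length 7. The slice arr[2:4] selects indices [2, 3] (2->19, 3->1), giving [19, 1].

[19, 1]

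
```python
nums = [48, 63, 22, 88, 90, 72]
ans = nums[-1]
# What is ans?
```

nums has length 6. Negative index -1 maps to positive index 6 + (-1) = 5. nums[5] = 72.

72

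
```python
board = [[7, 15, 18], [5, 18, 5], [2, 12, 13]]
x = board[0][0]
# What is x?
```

board[0] = [7, 15, 18]. Taking column 0 of that row yields 7.

7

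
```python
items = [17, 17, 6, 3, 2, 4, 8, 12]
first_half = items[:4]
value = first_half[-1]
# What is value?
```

items has length 8. The slice items[:4] selects indices [0, 1, 2, 3] (0->17, 1->17, 2->6, 3->3), giving [17, 17, 6, 3]. So first_half = [17, 17, 6, 3]. Then first_half[-1] = 3.

3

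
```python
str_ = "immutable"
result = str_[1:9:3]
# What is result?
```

str_ has length 9. The slice str_[1:9:3] selects indices [1, 4, 7] (1->'m', 4->'t', 7->'l'), giving 'mtl'.

'mtl'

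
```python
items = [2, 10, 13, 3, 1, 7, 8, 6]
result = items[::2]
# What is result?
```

items has length 8. The slice items[::2] selects indices [0, 2, 4, 6] (0->2, 2->13, 4->1, 6->8), giving [2, 13, 1, 8].

[2, 13, 1, 8]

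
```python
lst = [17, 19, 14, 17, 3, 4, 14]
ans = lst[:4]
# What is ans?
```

lst has length 7. The slice lst[:4] selects indices [0, 1, 2, 3] (0->17, 1->19, 2->14, 3->17), giving [17, 19, 14, 17].

[17, 19, 14, 17]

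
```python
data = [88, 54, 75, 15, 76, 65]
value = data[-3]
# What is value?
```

data has length 6. Negative index -3 maps to positive index 6 + (-3) = 3. data[3] = 15.

15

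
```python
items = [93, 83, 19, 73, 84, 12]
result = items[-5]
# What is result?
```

items has length 6. Negative index -5 maps to positive index 6 + (-5) = 1. items[1] = 83.

83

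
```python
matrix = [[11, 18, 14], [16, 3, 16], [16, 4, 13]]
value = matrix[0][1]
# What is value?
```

matrix[0] = [11, 18, 14]. Taking column 1 of that row yields 18.

18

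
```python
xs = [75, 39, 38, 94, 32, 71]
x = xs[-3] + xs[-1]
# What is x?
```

xs has length 6. Negative index -3 maps to positive index 6 + (-3) = 3. xs[3] = 94.
xs has length 6. Negative index -1 maps to positive index 6 + (-1) = 5. xs[5] = 71.
Sum: 94 + 71 = 165.

165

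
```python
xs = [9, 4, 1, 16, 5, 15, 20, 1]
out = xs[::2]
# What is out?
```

xs has length 8. The slice xs[::2] selects indices [0, 2, 4, 6] (0->9, 2->1, 4->5, 6->20), giving [9, 1, 5, 20].

[9, 1, 5, 20]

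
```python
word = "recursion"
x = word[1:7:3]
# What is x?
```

word has length 9. The slice word[1:7:3] selects indices [1, 4] (1->'e', 4->'r'), giving 'er'.

'er'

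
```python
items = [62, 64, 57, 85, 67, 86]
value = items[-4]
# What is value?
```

items has length 6. Negative index -4 maps to positive index 6 + (-4) = 2. items[2] = 57.

57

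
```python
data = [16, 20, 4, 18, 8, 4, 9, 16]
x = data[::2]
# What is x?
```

data has length 8. The slice data[::2] selects indices [0, 2, 4, 6] (0->16, 2->4, 4->8, 6->9), giving [16, 4, 8, 9].

[16, 4, 8, 9]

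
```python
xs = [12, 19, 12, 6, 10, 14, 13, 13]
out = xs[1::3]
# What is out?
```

xs has length 8. The slice xs[1::3] selects indices [1, 4, 7] (1->19, 4->10, 7->13), giving [19, 10, 13].

[19, 10, 13]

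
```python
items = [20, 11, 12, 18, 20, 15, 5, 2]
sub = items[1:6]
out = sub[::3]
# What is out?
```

items has length 8. The slice items[1:6] selects indices [1, 2, 3, 4, 5] (1->11, 2->12, 3->18, 4->20, 5->15), giving [11, 12, 18, 20, 15]. So sub = [11, 12, 18, 20, 15]. sub has length 5. The slice sub[::3] selects indices [0, 3] (0->11, 3->20), giving [11, 20].

[11, 20]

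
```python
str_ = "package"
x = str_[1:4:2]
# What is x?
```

str_ has length 7. The slice str_[1:4:2] selects indices [1, 3] (1->'a', 3->'k'), giving 'ak'.

'ak'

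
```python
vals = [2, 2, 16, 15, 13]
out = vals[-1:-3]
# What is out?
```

vals has length 5. The slice vals[-1:-3] resolves to an empty index range, so the result is [].

[]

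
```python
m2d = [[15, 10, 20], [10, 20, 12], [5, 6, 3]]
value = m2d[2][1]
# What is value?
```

m2d[2] = [5, 6, 3]. Taking column 1 of that row yields 6.

6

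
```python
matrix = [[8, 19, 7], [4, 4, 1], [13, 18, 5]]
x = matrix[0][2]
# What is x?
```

matrix[0] = [8, 19, 7]. Taking column 2 of that row yields 7.

7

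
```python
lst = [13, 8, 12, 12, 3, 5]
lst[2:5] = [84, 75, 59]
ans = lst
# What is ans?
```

lst starts as [13, 8, 12, 12, 3, 5] (length 6). The slice lst[2:5] covers indices [2, 3, 4] with values [12, 12, 3]. Replacing that slice with [84, 75, 59] (same length) produces [13, 8, 84, 75, 59, 5].

[13, 8, 84, 75, 59, 5]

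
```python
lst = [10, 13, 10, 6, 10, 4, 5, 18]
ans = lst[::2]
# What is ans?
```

lst has length 8. The slice lst[::2] selects indices [0, 2, 4, 6] (0->10, 2->10, 4->10, 6->5), giving [10, 10, 10, 5].

[10, 10, 10, 5]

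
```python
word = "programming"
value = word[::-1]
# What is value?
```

word has length 11. The slice word[::-1] selects indices [10, 9, 8, 7, 6, 5, 4, 3, 2, 1, 0] (10->'g', 9->'n', 8->'i', 7->'m', 6->'m', 5->'a', 4->'r', 3->'g', 2->'o', 1->'r', 0->'p'), giving 'gnimmargorp'.

'gnimmargorp'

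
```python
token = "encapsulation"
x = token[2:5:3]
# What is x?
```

token has length 13. The slice token[2:5:3] selects indices [2] (2->'c'), giving 'c'.

'c'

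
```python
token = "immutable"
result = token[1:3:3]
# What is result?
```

token has length 9. The slice token[1:3:3] selects indices [1] (1->'m'), giving 'm'.

'm'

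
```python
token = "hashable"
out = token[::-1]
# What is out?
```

token has length 8. The slice token[::-1] selects indices [7, 6, 5, 4, 3, 2, 1, 0] (7->'e', 6->'l', 5->'b', 4->'a', 3->'h', 2->'s', 1->'a', 0->'h'), giving 'elbahsah'.

'elbahsah'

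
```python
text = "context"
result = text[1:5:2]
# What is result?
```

text has length 7. The slice text[1:5:2] selects indices [1, 3] (1->'o', 3->'t'), giving 'ot'.

'ot'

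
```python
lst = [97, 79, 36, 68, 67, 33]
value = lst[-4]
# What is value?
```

lst has length 6. Negative index -4 maps to positive index 6 + (-4) = 2. lst[2] = 36.

36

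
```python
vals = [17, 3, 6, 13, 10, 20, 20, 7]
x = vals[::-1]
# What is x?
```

vals has length 8. The slice vals[::-1] selects indices [7, 6, 5, 4, 3, 2, 1, 0] (7->7, 6->20, 5->20, 4->10, 3->13, 2->6, 1->3, 0->17), giving [7, 20, 20, 10, 13, 6, 3, 17].

[7, 20, 20, 10, 13, 6, 3, 17]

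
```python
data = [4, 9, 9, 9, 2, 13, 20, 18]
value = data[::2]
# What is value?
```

data has length 8. The slice data[::2] selects indices [0, 2, 4, 6] (0->4, 2->9, 4->2, 6->20), giving [4, 9, 2, 20].

[4, 9, 2, 20]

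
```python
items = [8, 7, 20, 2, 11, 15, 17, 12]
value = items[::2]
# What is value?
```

items has length 8. The slice items[::2] selects indices [0, 2, 4, 6] (0->8, 2->20, 4->11, 6->17), giving [8, 20, 11, 17].

[8, 20, 11, 17]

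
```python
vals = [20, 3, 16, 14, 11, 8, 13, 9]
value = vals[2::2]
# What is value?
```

vals has length 8. The slice vals[2::2] selects indices [2, 4, 6] (2->16, 4->11, 6->13), giving [16, 11, 13].

[16, 11, 13]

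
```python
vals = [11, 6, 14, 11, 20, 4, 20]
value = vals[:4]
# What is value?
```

vals has length 7. The slice vals[:4] selects indices [0, 1, 2, 3] (0->11, 1->6, 2->14, 3->11), giving [11, 6, 14, 11].

[11, 6, 14, 11]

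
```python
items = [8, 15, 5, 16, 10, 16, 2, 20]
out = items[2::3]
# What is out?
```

items has length 8. The slice items[2::3] selects indices [2, 5] (2->5, 5->16), giving [5, 16].

[5, 16]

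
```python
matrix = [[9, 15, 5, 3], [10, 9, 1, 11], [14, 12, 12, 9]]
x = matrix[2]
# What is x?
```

matrix has 3 rows. Row 2 is [14, 12, 12, 9].

[14, 12, 12, 9]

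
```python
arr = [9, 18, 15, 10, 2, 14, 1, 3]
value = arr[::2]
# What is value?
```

arr has length 8. The slice arr[::2] selects indices [0, 2, 4, 6] (0->9, 2->15, 4->2, 6->1), giving [9, 15, 2, 1].

[9, 15, 2, 1]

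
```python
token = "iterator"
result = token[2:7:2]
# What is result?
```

token has length 8. The slice token[2:7:2] selects indices [2, 4, 6] (2->'e', 4->'a', 6->'o'), giving 'eao'.

'eao'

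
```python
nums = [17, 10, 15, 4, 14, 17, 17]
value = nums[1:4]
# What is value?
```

nums has length 7. The slice nums[1:4] selects indices [1, 2, 3] (1->10, 2->15, 3->4), giving [10, 15, 4].

[10, 15, 4]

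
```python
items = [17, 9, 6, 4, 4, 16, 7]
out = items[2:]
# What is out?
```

items has length 7. The slice items[2:] selects indices [2, 3, 4, 5, 6] (2->6, 3->4, 4->4, 5->16, 6->7), giving [6, 4, 4, 16, 7].

[6, 4, 4, 16, 7]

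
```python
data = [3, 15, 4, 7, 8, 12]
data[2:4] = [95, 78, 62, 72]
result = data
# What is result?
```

data starts as [3, 15, 4, 7, 8, 12] (length 6). The slice data[2:4] covers indices [2, 3] with values [4, 7]. Replacing that slice with [95, 78, 62, 72] (different length) produces [3, 15, 95, 78, 62, 72, 8, 12].

[3, 15, 95, 78, 62, 72, 8, 12]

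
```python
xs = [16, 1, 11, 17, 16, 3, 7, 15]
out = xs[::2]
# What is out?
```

xs has length 8. The slice xs[::2] selects indices [0, 2, 4, 6] (0->16, 2->11, 4->16, 6->7), giving [16, 11, 16, 7].

[16, 11, 16, 7]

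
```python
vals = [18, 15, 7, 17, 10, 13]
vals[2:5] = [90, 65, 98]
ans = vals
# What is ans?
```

vals starts as [18, 15, 7, 17, 10, 13] (length 6). The slice vals[2:5] covers indices [2, 3, 4] with values [7, 17, 10]. Replacing that slice with [90, 65, 98] (same length) produces [18, 15, 90, 65, 98, 13].

[18, 15, 90, 65, 98, 13]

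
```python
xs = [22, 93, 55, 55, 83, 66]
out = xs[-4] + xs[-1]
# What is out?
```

xs has length 6. Negative index -4 maps to positive index 6 + (-4) = 2. xs[2] = 55.
xs has length 6. Negative index -1 maps to positive index 6 + (-1) = 5. xs[5] = 66.
Sum: 55 + 66 = 121.

121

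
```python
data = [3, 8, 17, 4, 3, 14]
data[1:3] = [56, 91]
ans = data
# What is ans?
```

data starts as [3, 8, 17, 4, 3, 14] (length 6). The slice data[1:3] covers indices [1, 2] with values [8, 17]. Replacing that slice with [56, 91] (same length) produces [3, 56, 91, 4, 3, 14].

[3, 56, 91, 4, 3, 14]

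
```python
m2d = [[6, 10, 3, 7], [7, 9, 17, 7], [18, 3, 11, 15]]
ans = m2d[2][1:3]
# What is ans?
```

m2d[2] = [18, 3, 11, 15]. m2d[2] has length 4. The slice m2d[2][1:3] selects indices [1, 2] (1->3, 2->11), giving [3, 11].

[3, 11]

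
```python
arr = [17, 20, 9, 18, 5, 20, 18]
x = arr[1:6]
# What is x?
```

arr has length 7. The slice arr[1:6] selects indices [1, 2, 3, 4, 5] (1->20, 2->9, 3->18, 4->5, 5->20), giving [20, 9, 18, 5, 20].

[20, 9, 18, 5, 20]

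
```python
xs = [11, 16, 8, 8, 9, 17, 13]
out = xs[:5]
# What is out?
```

xs has length 7. The slice xs[:5] selects indices [0, 1, 2, 3, 4] (0->11, 1->16, 2->8, 3->8, 4->9), giving [11, 16, 8, 8, 9].

[11, 16, 8, 8, 9]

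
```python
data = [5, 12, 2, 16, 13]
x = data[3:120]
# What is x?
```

data has length 5. The slice data[3:120] selects indices [3, 4] (3->16, 4->13), giving [16, 13].

[16, 13]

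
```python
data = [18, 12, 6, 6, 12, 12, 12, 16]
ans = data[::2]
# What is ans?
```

data has length 8. The slice data[::2] selects indices [0, 2, 4, 6] (0->18, 2->6, 4->12, 6->12), giving [18, 6, 12, 12].

[18, 6, 12, 12]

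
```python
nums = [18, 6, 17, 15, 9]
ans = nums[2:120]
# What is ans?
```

nums has length 5. The slice nums[2:120] selects indices [2, 3, 4] (2->17, 3->15, 4->9), giving [17, 15, 9].

[17, 15, 9]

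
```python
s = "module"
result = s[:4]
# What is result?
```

s has length 6. The slice s[:4] selects indices [0, 1, 2, 3] (0->'m', 1->'o', 2->'d', 3->'u'), giving 'modu'.

'modu'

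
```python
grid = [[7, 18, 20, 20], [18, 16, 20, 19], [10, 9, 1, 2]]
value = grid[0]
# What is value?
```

grid has 3 rows. Row 0 is [7, 18, 20, 20].

[7, 18, 20, 20]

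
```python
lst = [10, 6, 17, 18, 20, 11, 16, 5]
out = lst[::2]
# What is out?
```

lst has length 8. The slice lst[::2] selects indices [0, 2, 4, 6] (0->10, 2->17, 4->20, 6->16), giving [10, 17, 20, 16].

[10, 17, 20, 16]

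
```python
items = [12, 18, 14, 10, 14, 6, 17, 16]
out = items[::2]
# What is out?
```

items has length 8. The slice items[::2] selects indices [0, 2, 4, 6] (0->12, 2->14, 4->14, 6->17), giving [12, 14, 14, 17].

[12, 14, 14, 17]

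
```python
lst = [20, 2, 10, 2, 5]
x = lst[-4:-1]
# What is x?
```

lst has length 5. The slice lst[-4:-1] selects indices [1, 2, 3] (1->2, 2->10, 3->2), giving [2, 10, 2].

[2, 10, 2]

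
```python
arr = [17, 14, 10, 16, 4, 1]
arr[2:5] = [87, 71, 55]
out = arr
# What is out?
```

arr starts as [17, 14, 10, 16, 4, 1] (length 6). The slice arr[2:5] covers indices [2, 3, 4] with values [10, 16, 4]. Replacing that slice with [87, 71, 55] (same length) produces [17, 14, 87, 71, 55, 1].

[17, 14, 87, 71, 55, 1]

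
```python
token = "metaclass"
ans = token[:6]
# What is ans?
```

token has length 9. The slice token[:6] selects indices [0, 1, 2, 3, 4, 5] (0->'m', 1->'e', 2->'t', 3->'a', 4->'c', 5->'l'), giving 'metacl'.

'metacl'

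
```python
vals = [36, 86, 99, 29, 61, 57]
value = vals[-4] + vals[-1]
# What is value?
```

vals has length 6. Negative index -4 maps to positive index 6 + (-4) = 2. vals[2] = 99.
vals has length 6. Negative index -1 maps to positive index 6 + (-1) = 5. vals[5] = 57.
Sum: 99 + 57 = 156.

156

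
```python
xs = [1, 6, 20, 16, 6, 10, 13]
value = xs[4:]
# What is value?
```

xs has length 7. The slice xs[4:] selects indices [4, 5, 6] (4->6, 5->10, 6->13), giving [6, 10, 13].

[6, 10, 13]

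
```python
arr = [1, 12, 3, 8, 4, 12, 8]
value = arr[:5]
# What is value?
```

arr has length 7. The slice arr[:5] selects indices [0, 1, 2, 3, 4] (0->1, 1->12, 2->3, 3->8, 4->4), giving [1, 12, 3, 8, 4].

[1, 12, 3, 8, 4]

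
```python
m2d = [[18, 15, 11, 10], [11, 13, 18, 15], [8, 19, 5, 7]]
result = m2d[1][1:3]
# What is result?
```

m2d[1] = [11, 13, 18, 15]. m2d[1] has length 4. The slice m2d[1][1:3] selects indices [1, 2] (1->13, 2->18), giving [13, 18].

[13, 18]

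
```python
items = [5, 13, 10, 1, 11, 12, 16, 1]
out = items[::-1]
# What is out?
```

items has length 8. The slice items[::-1] selects indices [7, 6, 5, 4, 3, 2, 1, 0] (7->1, 6->16, 5->12, 4->11, 3->1, 2->10, 1->13, 0->5), giving [1, 16, 12, 11, 1, 10, 13, 5].

[1, 16, 12, 11, 1, 10, 13, 5]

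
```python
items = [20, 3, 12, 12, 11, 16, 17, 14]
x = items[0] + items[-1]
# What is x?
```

items has length 8. items[0] = 20.
items has length 8. Negative index -1 maps to positive index 8 + (-1) = 7. items[7] = 14.
Sum: 20 + 14 = 34.

34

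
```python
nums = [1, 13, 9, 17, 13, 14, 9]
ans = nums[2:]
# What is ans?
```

nums has length 7. The slice nums[2:] selects indices [2, 3, 4, 5, 6] (2->9, 3->17, 4->13, 5->14, 6->9), giving [9, 17, 13, 14, 9].

[9, 17, 13, 14, 9]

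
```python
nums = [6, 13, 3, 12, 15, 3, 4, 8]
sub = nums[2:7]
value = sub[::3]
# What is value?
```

nums has length 8. The slice nums[2:7] selects indices [2, 3, 4, 5, 6] (2->3, 3->12, 4->15, 5->3, 6->4), giving [3, 12, 15, 3, 4]. So sub = [3, 12, 15, 3, 4]. sub has length 5. The slice sub[::3] selects indices [0, 3] (0->3, 3->3), giving [3, 3].

[3, 3]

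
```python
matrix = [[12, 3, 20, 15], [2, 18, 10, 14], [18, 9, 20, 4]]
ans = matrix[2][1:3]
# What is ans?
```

matrix[2] = [18, 9, 20, 4]. matrix[2] has length 4. The slice matrix[2][1:3] selects indices [1, 2] (1->9, 2->20), giving [9, 20].

[9, 20]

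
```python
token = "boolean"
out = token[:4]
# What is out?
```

token has length 7. The slice token[:4] selects indices [0, 1, 2, 3] (0->'b', 1->'o', 2->'o', 3->'l'), giving 'bool'.

'bool'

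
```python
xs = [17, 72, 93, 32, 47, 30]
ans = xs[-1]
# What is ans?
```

xs has length 6. Negative index -1 maps to positive index 6 + (-1) = 5. xs[5] = 30.

30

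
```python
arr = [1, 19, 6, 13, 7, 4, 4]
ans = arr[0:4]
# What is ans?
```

arr has length 7. The slice arr[0:4] selects indices [0, 1, 2, 3] (0->1, 1->19, 2->6, 3->13), giving [1, 19, 6, 13].

[1, 19, 6, 13]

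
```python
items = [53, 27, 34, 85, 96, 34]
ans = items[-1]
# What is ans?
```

items has length 6. Negative index -1 maps to positive index 6 + (-1) = 5. items[5] = 34.

34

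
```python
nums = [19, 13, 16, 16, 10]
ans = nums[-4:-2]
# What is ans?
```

nums has length 5. The slice nums[-4:-2] selects indices [1, 2] (1->13, 2->16), giving [13, 16].

[13, 16]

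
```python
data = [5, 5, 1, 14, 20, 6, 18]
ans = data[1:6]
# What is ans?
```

data has length 7. The slice data[1:6] selects indices [1, 2, 3, 4, 5] (1->5, 2->1, 3->14, 4->20, 5->6), giving [5, 1, 14, 20, 6].

[5, 1, 14, 20, 6]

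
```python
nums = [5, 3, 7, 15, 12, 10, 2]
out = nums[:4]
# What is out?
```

nums has length 7. The slice nums[:4] selects indices [0, 1, 2, 3] (0->5, 1->3, 2->7, 3->15), giving [5, 3, 7, 15].

[5, 3, 7, 15]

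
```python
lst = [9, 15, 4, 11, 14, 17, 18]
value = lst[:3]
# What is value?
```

lst has length 7. The slice lst[:3] selects indices [0, 1, 2] (0->9, 1->15, 2->4), giving [9, 15, 4].

[9, 15, 4]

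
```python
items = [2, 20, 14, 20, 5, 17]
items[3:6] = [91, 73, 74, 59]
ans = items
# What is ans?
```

items starts as [2, 20, 14, 20, 5, 17] (length 6). The slice items[3:6] covers indices [3, 4, 5] with values [20, 5, 17]. Replacing that slice with [91, 73, 74, 59] (different length) produces [2, 20, 14, 91, 73, 74, 59].

[2, 20, 14, 91, 73, 74, 59]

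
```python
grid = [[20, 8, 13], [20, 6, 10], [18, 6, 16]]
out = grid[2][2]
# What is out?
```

grid[2] = [18, 6, 16]. Taking column 2 of that row yields 16.

16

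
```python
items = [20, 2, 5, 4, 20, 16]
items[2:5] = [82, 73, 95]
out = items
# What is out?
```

items starts as [20, 2, 5, 4, 20, 16] (length 6). The slice items[2:5] covers indices [2, 3, 4] with values [5, 4, 20]. Replacing that slice with [82, 73, 95] (same length) produces [20, 2, 82, 73, 95, 16].

[20, 2, 82, 73, 95, 16]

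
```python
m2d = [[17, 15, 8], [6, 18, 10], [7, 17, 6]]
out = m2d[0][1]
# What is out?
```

m2d[0] = [17, 15, 8]. Taking column 1 of that row yields 15.

15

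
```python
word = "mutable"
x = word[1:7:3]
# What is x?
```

word has length 7. The slice word[1:7:3] selects indices [1, 4] (1->'u', 4->'b'), giving 'ub'.

'ub'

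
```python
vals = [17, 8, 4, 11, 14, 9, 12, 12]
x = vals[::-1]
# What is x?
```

vals has length 8. The slice vals[::-1] selects indices [7, 6, 5, 4, 3, 2, 1, 0] (7->12, 6->12, 5->9, 4->14, 3->11, 2->4, 1->8, 0->17), giving [12, 12, 9, 14, 11, 4, 8, 17].

[12, 12, 9, 14, 11, 4, 8, 17]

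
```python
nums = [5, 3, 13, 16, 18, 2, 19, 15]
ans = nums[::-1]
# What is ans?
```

nums has length 8. The slice nums[::-1] selects indices [7, 6, 5, 4, 3, 2, 1, 0] (7->15, 6->19, 5->2, 4->18, 3->16, 2->13, 1->3, 0->5), giving [15, 19, 2, 18, 16, 13, 3, 5].

[15, 19, 2, 18, 16, 13, 3, 5]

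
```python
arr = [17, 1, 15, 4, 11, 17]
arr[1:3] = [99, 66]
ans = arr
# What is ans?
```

arr starts as [17, 1, 15, 4, 11, 17] (length 6). The slice arr[1:3] covers indices [1, 2] with values [1, 15]. Replacing that slice with [99, 66] (same length) produces [17, 99, 66, 4, 11, 17].

[17, 99, 66, 4, 11, 17]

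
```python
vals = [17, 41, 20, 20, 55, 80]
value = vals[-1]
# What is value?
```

vals has length 6. Negative index -1 maps to positive index 6 + (-1) = 5. vals[5] = 80.

80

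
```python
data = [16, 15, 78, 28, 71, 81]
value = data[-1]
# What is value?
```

data has length 6. Negative index -1 maps to positive index 6 + (-1) = 5. data[5] = 81.

81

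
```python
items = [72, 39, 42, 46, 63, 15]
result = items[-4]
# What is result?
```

items has length 6. Negative index -4 maps to positive index 6 + (-4) = 2. items[2] = 42.

42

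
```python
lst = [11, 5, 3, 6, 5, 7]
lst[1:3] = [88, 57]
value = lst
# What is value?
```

lst starts as [11, 5, 3, 6, 5, 7] (length 6). The slice lst[1:3] covers indices [1, 2] with values [5, 3]. Replacing that slice with [88, 57] (same length) produces [11, 88, 57, 6, 5, 7].

[11, 88, 57, 6, 5, 7]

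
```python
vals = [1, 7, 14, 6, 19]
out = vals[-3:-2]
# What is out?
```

vals has length 5. The slice vals[-3:-2] selects indices [2] (2->14), giving [14].

[14]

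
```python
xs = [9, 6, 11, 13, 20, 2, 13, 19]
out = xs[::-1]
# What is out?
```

xs has length 8. The slice xs[::-1] selects indices [7, 6, 5, 4, 3, 2, 1, 0] (7->19, 6->13, 5->2, 4->20, 3->13, 2->11, 1->6, 0->9), giving [19, 13, 2, 20, 13, 11, 6, 9].

[19, 13, 2, 20, 13, 11, 6, 9]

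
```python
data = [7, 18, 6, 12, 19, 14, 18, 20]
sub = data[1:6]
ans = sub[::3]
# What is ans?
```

data has length 8. The slice data[1:6] selects indices [1, 2, 3, 4, 5] (1->18, 2->6, 3->12, 4->19, 5->14), giving [18, 6, 12, 19, 14]. So sub = [18, 6, 12, 19, 14]. sub has length 5. The slice sub[::3] selects indices [0, 3] (0->18, 3->19), giving [18, 19].

[18, 19]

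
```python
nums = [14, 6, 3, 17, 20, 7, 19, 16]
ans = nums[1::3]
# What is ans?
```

nums has length 8. The slice nums[1::3] selects indices [1, 4, 7] (1->6, 4->20, 7->16), giving [6, 20, 16].

[6, 20, 16]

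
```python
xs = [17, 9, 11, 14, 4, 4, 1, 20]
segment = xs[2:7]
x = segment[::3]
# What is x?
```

xs has length 8. The slice xs[2:7] selects indices [2, 3, 4, 5, 6] (2->11, 3->14, 4->4, 5->4, 6->1), giving [11, 14, 4, 4, 1]. So segment = [11, 14, 4, 4, 1]. segment has length 5. The slice segment[::3] selects indices [0, 3] (0->11, 3->4), giving [11, 4].

[11, 4]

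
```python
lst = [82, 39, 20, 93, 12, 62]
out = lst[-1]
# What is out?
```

lst has length 6. Negative index -1 maps to positive index 6 + (-1) = 5. lst[5] = 62.

62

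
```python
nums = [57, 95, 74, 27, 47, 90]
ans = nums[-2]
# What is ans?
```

nums has length 6. Negative index -2 maps to positive index 6 + (-2) = 4. nums[4] = 47.

47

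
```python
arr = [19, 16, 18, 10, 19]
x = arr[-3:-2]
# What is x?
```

arr has length 5. The slice arr[-3:-2] selects indices [2] (2->18), giving [18].

[18]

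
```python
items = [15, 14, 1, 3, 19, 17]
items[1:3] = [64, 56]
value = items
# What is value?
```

items starts as [15, 14, 1, 3, 19, 17] (length 6). The slice items[1:3] covers indices [1, 2] with values [14, 1]. Replacing that slice with [64, 56] (same length) produces [15, 64, 56, 3, 19, 17].

[15, 64, 56, 3, 19, 17]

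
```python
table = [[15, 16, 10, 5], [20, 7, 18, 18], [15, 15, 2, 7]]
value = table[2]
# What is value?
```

table has 3 rows. Row 2 is [15, 15, 2, 7].

[15, 15, 2, 7]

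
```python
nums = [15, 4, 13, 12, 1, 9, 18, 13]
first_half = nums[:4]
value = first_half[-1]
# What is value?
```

nums has length 8. The slice nums[:4] selects indices [0, 1, 2, 3] (0->15, 1->4, 2->13, 3->12), giving [15, 4, 13, 12]. So first_half = [15, 4, 13, 12]. Then first_half[-1] = 12.

12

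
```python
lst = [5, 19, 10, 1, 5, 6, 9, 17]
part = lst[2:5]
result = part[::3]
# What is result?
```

lst has length 8. The slice lst[2:5] selects indices [2, 3, 4] (2->10, 3->1, 4->5), giving [10, 1, 5]. So part = [10, 1, 5]. part has length 3. The slice part[::3] selects indices [0] (0->10), giving [10].

[10]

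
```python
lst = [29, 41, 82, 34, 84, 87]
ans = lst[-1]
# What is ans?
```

lst has length 6. Negative index -1 maps to positive index 6 + (-1) = 5. lst[5] = 87.

87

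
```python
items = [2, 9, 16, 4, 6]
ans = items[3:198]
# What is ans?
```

items has length 5. The slice items[3:198] selects indices [3, 4] (3->4, 4->6), giving [4, 6].

[4, 6]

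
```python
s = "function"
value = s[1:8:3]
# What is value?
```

s has length 8. The slice s[1:8:3] selects indices [1, 4, 7] (1->'u', 4->'t', 7->'n'), giving 'utn'.

'utn'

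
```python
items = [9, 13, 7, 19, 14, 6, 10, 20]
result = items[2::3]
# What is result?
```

items has length 8. The slice items[2::3] selects indices [2, 5] (2->7, 5->6), giving [7, 6].

[7, 6]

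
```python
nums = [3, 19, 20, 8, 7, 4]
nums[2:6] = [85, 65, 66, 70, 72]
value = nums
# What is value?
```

nums starts as [3, 19, 20, 8, 7, 4] (length 6). The slice nums[2:6] covers indices [2, 3, 4, 5] with values [20, 8, 7, 4]. Replacing that slice with [85, 65, 66, 70, 72] (different length) produces [3, 19, 85, 65, 66, 70, 72].

[3, 19, 85, 65, 66, 70, 72]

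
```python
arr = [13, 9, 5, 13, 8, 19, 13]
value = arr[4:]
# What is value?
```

arr has length 7. The slice arr[4:] selects indices [4, 5, 6] (4->8, 5->19, 6->13), giving [8, 19, 13].

[8, 19, 13]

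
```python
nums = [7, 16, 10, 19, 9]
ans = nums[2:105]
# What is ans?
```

nums has length 5. The slice nums[2:105] selects indices [2, 3, 4] (2->10, 3->19, 4->9), giving [10, 19, 9].

[10, 19, 9]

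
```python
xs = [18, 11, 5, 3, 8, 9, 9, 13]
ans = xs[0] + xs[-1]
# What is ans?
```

xs has length 8. xs[0] = 18.
xs has length 8. Negative index -1 maps to positive index 8 + (-1) = 7. xs[7] = 13.
Sum: 18 + 13 = 31.

31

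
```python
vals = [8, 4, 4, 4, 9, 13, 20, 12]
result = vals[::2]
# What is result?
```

vals has length 8. The slice vals[::2] selects indices [0, 2, 4, 6] (0->8, 2->4, 4->9, 6->20), giving [8, 4, 9, 20].

[8, 4, 9, 20]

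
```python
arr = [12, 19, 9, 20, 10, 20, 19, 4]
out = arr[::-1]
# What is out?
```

arr has length 8. The slice arr[::-1] selects indices [7, 6, 5, 4, 3, 2, 1, 0] (7->4, 6->19, 5->20, 4->10, 3->20, 2->9, 1->19, 0->12), giving [4, 19, 20, 10, 20, 9, 19, 12].

[4, 19, 20, 10, 20, 9, 19, 12]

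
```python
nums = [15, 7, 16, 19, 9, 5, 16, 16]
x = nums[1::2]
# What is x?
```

nums has length 8. The slice nums[1::2] selects indices [1, 3, 5, 7] (1->7, 3->19, 5->5, 7->16), giving [7, 19, 5, 16].

[7, 19, 5, 16]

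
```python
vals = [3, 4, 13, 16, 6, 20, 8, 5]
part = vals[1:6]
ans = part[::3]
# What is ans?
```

vals has length 8. The slice vals[1:6] selects indices [1, 2, 3, 4, 5] (1->4, 2->13, 3->16, 4->6, 5->20), giving [4, 13, 16, 6, 20]. So part = [4, 13, 16, 6, 20]. part has length 5. The slice part[::3] selects indices [0, 3] (0->4, 3->6), giving [4, 6].

[4, 6]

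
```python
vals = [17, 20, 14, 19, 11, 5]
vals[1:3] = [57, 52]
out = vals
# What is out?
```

vals starts as [17, 20, 14, 19, 11, 5] (length 6). The slice vals[1:3] covers indices [1, 2] with values [20, 14]. Replacing that slice with [57, 52] (same length) produces [17, 57, 52, 19, 11, 5].

[17, 57, 52, 19, 11, 5]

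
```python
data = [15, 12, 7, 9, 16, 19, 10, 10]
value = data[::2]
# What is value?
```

data has length 8. The slice data[::2] selects indices [0, 2, 4, 6] (0->15, 2->7, 4->16, 6->10), giving [15, 7, 16, 10].

[15, 7, 16, 10]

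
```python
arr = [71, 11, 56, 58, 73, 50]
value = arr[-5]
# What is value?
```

arr has length 6. Negative index -5 maps to positive index 6 + (-5) = 1. arr[1] = 11.

11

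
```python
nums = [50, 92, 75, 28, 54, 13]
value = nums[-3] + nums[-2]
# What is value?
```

nums has length 6. Negative index -3 maps to positive index 6 + (-3) = 3. nums[3] = 28.
nums has length 6. Negative index -2 maps to positive index 6 + (-2) = 4. nums[4] = 54.
Sum: 28 + 54 = 82.

82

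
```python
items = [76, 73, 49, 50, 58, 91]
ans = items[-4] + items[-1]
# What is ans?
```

items has length 6. Negative index -4 maps to positive index 6 + (-4) = 2. items[2] = 49.
items has length 6. Negative index -1 maps to positive index 6 + (-1) = 5. items[5] = 91.
Sum: 49 + 91 = 140.

140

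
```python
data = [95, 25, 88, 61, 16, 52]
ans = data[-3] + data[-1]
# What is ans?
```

data has length 6. Negative index -3 maps to positive index 6 + (-3) = 3. data[3] = 61.
data has length 6. Negative index -1 maps to positive index 6 + (-1) = 5. data[5] = 52.
Sum: 61 + 52 = 113.

113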